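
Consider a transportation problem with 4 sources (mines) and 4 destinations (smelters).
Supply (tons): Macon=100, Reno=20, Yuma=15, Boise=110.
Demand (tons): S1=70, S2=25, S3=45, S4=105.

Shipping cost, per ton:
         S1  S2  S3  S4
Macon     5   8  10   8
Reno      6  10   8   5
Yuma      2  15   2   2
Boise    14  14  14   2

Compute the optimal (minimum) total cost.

A cheapest plan:
  Macon->S1: 70 × 5 = 350
  Macon->S2: 25 × 8 = 200
  Macon->S3: 5 × 10 = 50
  Reno->S3: 20 × 8 = 160
  Yuma->S3: 15 × 2 = 30
  Boise->S3: 5 × 14 = 70
  Boise->S4: 105 × 2 = 210
Total = 350 + 200 + 50 + 160 + 30 + 70 + 210 = 1070.
(Supply check: Macon ships 100; Reno ships 20; Yuma ships 15; Boise ships 110.)

1070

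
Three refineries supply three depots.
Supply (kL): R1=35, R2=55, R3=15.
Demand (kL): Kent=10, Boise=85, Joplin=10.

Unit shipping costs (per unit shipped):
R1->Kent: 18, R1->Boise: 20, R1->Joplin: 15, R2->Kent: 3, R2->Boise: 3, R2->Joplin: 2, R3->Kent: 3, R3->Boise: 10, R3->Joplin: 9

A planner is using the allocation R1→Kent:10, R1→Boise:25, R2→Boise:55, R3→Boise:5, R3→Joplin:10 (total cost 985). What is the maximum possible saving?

90

Current plan cost = 10·18 + 25·20 + 55·3 + 5·10 + 10·9 = 985.
Optimal plan:
  R1→Boise: 25 × 20 = 500
  R1→Joplin: 10 × 15 = 150
  R2→Boise: 55 × 3 = 165
  R3→Kent: 10 × 3 = 30
  R3→Boise: 5 × 10 = 50
Optimal cost = 895.
Saving = 985 − 895 = 90.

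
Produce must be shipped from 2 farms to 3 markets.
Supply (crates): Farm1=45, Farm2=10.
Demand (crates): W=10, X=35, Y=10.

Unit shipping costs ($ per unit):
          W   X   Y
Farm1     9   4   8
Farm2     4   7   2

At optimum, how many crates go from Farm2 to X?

0

Solving gives:
  Farm1 to W: 10 × $9 = $90
  Farm1 to X: 35 × $4 = $140
  Farm2 to Y: 10 × $2 = $20
Total cost = $250.
The route Farm2→X is not used.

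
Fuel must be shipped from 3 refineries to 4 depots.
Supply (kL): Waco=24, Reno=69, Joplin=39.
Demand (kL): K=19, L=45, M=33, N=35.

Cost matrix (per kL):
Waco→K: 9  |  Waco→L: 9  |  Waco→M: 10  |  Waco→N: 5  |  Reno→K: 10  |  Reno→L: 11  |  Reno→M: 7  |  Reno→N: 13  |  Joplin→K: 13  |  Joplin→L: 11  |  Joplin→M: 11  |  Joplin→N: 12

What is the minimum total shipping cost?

1168

An optimal shipping plan:
  Waco–N: 24 × 5 = 120
  Reno–K: 19 × 10 = 190
  Reno–L: 17 × 11 = 187
  Reno–M: 33 × 7 = 231
  Joplin–L: 28 × 11 = 308
  Joplin–N: 11 × 12 = 132
Total = 120 + 190 + 187 + 231 + 308 + 132 = 1168.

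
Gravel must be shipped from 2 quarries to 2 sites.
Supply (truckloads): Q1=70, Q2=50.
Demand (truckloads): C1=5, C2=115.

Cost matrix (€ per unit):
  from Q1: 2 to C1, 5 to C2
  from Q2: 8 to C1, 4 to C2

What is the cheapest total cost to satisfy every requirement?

A cheapest plan:
  Q1–C1: 5 × €2 = €10
  Q1–C2: 65 × €5 = €325
  Q2–C2: 50 × €4 = €200
Total = 10 + 325 + 200 = €535.

535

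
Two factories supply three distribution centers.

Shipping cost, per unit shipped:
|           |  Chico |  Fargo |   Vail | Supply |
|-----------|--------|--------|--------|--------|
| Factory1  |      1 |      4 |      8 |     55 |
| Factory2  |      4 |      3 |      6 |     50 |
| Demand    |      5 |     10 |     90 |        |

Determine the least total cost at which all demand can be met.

665

A cheapest plan:
  Factory1 to Chico: 5 × 1 = 5
  Factory1 to Fargo: 10 × 4 = 40
  Factory1 to Vail: 40 × 8 = 320
  Factory2 to Vail: 50 × 6 = 300
Total = 5 + 40 + 320 + 300 = 665.
(Supply check: Factory1 ships 55; Factory2 ships 50.)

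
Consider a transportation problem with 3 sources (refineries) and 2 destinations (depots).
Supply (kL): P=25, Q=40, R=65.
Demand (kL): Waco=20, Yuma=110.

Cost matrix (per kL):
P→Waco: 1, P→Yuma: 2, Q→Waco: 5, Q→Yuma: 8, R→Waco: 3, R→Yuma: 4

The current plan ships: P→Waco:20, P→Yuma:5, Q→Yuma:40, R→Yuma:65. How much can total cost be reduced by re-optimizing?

Current plan cost = 20·1 + 5·2 + 40·8 + 65·4 = 610.
Optimal plan:
  P–Yuma: 25 × 2 = 50
  Q–Waco: 20 × 5 = 100
  Q–Yuma: 20 × 8 = 160
  R–Yuma: 65 × 4 = 260
Optimal cost = 570.
Saving = 610 − 570 = 40.

40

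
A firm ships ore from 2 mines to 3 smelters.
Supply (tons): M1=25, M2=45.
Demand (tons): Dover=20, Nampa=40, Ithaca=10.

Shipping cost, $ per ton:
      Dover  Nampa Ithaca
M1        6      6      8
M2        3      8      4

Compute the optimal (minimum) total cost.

One minimum-cost allocation:
  M1→Nampa: 25 × $6 = $150
  M2→Dover: 20 × $3 = $60
  M2→Nampa: 15 × $8 = $120
  M2→Ithaca: 10 × $4 = $40
Total = 150 + 60 + 120 + 40 = $370.

370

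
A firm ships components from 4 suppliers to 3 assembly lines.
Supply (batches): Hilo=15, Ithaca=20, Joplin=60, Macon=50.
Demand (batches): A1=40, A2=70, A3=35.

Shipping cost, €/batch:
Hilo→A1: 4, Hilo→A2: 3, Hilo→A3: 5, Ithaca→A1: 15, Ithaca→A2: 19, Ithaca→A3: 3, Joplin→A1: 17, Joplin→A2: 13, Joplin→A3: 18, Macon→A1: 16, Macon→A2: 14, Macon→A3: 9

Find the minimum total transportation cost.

One minimum-cost allocation:
  Hilo to A1: 15 × €4 = €60
  Ithaca to A3: 20 × €3 = €60
  Joplin to A2: 60 × €13 = €780
  Macon to A1: 25 × €16 = €400
  Macon to A2: 10 × €14 = €140
  Macon to A3: 15 × €9 = €135
Total = 60 + 60 + 780 + 400 + 140 + 135 = €1575.

1575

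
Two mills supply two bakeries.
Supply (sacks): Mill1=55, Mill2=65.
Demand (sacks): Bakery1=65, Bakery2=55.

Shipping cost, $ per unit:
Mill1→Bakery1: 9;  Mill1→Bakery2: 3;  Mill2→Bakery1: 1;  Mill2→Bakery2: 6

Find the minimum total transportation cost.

230

One minimum-cost allocation:
  Mill1–Bakery2: 55 × $3 = $165
  Mill2–Bakery1: 65 × $1 = $65
Total = 165 + 65 = $230.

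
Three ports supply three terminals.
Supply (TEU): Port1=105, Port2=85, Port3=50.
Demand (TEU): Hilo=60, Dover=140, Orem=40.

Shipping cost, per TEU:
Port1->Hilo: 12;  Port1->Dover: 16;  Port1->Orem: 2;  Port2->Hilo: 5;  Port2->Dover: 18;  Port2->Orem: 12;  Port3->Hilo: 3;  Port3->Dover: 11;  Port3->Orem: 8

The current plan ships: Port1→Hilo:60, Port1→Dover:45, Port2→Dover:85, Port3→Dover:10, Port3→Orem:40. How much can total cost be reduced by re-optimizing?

980

Current plan cost = 60·12 + 45·16 + 85·18 + 10·11 + 40·8 = 3400.
Optimal plan:
  Port1→Dover: 65 TEU
  Port1→Orem: 40 TEU
  Port2→Hilo: 60 TEU
  Port2→Dover: 25 TEU
  Port3→Dover: 50 TEU
Optimal cost = 2420.
Saving = 3400 − 2420 = 980.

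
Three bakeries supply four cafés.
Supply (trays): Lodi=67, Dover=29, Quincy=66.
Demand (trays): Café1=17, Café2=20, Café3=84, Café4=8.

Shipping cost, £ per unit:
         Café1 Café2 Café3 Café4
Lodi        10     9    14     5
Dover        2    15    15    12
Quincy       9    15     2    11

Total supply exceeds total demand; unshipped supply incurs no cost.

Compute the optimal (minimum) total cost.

Optimal allocation:
  Lodi->Café2: 20 trays
  Lodi->Café3: 18 trays
  Lodi->Café4: 8 trays
  Dover->Café1: 17 trays
  Quincy->Café3: 66 trays
Total cost = £638.

638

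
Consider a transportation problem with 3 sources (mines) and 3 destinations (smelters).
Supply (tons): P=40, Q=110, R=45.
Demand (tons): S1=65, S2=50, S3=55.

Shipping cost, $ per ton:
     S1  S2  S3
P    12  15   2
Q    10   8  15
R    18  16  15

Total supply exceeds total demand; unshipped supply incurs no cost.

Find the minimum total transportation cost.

Optimal allocation:
  P->S3: 40 × $2 = $80
  Q->S1: 60 × $10 = $600
  Q->S2: 50 × $8 = $400
  R->S1: 5 × $18 = $90
  R->S3: 15 × $15 = $225
Total = 80 + 600 + 400 + 90 + 225 = $1395.

1395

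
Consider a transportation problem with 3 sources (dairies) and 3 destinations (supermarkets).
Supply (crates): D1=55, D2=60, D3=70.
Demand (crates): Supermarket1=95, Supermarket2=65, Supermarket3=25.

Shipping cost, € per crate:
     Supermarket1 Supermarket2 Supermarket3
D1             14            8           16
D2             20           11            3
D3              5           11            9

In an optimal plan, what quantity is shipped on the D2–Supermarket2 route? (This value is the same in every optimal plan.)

35

The minimum-cost plan:
  D1->Supermarket1: 25 × €14 = €350
  D1->Supermarket2: 30 × €8 = €240
  D2->Supermarket2: 35 × €11 = €385
  D2->Supermarket3: 25 × €3 = €75
  D3->Supermarket1: 70 × €5 = €350
Total cost = €1400.
So D2→Supermarket2 carries 35 crates.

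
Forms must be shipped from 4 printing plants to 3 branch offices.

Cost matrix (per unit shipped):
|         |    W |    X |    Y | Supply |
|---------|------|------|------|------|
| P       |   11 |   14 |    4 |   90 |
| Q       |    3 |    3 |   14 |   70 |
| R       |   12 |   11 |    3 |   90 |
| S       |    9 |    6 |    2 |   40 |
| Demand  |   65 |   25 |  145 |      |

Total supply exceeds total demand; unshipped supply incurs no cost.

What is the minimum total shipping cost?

780

An optimal shipping plan:
  P->Y: 35 × 4 = 140
  Q->W: 65 × 3 = 195
  Q->X: 5 × 3 = 15
  R->Y: 90 × 3 = 270
  S->X: 20 × 6 = 120
  S->Y: 20 × 2 = 40
Total = 140 + 195 + 15 + 270 + 120 + 40 = 780.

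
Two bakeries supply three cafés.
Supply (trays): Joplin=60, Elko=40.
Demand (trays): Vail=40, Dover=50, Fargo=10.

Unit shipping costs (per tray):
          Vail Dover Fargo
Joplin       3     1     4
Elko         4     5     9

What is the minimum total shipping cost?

250

A cheapest plan:
  Joplin→Dover: 50 × 1 = 50
  Joplin→Fargo: 10 × 4 = 40
  Elko→Vail: 40 × 4 = 160
Total = 50 + 40 + 160 = 250.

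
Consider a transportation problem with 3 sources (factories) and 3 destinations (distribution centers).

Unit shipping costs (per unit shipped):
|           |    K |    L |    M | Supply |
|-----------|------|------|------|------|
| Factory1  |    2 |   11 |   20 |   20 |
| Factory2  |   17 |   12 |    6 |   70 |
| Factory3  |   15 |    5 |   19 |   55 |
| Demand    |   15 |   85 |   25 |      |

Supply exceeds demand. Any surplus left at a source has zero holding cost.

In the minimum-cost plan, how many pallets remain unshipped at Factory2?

Minimum-cost shipments:
  Factory1–K: 15 × 2 = 30
  Factory1–L: 5 × 11 = 55
  Factory2–L: 25 × 12 = 300
  Factory2–M: 25 × 6 = 150
  Factory3–L: 55 × 5 = 275
Total cost = 810.
Factory2 ships 50 of its 70, leaving 20.

20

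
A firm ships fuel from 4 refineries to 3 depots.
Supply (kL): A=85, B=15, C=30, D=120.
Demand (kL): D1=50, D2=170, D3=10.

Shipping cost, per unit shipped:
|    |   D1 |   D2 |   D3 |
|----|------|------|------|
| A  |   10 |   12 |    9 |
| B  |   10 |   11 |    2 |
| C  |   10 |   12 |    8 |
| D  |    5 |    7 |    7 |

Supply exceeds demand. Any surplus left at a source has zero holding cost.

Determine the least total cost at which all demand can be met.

1955

An optimal shipping plan:
  A to D2: 65 kL
  B to D2: 5 kL
  B to D3: 10 kL
  C to D1: 30 kL
  D to D1: 20 kL
  D to D2: 100 kL
Total cost = 1955.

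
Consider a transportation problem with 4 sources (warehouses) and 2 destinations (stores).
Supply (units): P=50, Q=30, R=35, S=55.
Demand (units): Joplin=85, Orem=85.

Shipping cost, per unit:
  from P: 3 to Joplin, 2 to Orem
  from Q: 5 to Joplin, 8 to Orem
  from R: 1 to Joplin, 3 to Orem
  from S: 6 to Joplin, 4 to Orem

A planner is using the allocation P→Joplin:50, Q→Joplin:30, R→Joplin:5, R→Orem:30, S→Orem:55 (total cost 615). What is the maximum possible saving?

Current plan cost = 50·3 + 30·5 + 5·1 + 30·3 + 55·4 = 615.
Optimal plan:
  P–Joplin: 20 × 3 = 60
  P–Orem: 30 × 2 = 60
  Q–Joplin: 30 × 5 = 150
  R–Joplin: 35 × 1 = 35
  S–Orem: 55 × 4 = 220
Optimal cost = 525.
Saving = 615 − 525 = 90.

90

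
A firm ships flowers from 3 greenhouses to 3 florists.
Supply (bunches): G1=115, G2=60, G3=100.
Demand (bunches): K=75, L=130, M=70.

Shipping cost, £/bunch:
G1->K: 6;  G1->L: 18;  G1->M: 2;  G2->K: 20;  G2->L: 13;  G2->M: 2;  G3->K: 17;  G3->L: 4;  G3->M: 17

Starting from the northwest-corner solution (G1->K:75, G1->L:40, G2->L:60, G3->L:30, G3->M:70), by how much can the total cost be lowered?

Current plan cost = 75·6 + 40·18 + 60·13 + 30·4 + 70·17 = £3260.
Optimal plan:
  G1->K: 75 × £6 = £450
  G1->M: 40 × £2 = £80
  G2->L: 30 × £13 = £390
  G2->M: 30 × £2 = £60
  G3->L: 100 × £4 = £400
Optimal cost = £1380.
Saving = 3260 − 1380 = £1880.

1880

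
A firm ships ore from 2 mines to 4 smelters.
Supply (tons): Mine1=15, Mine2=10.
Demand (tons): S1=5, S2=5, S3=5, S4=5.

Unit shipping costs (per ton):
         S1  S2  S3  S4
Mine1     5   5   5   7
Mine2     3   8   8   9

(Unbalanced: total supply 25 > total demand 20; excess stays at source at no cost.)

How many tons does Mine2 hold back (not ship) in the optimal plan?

An optimal plan:
  Mine1–S2: 5 tons
  Mine1–S3: 5 tons
  Mine1–S4: 5 tons
  Mine2–S1: 5 tons
Total cost = 100.
Mine2 ships 5 of its 10, leaving 5.

5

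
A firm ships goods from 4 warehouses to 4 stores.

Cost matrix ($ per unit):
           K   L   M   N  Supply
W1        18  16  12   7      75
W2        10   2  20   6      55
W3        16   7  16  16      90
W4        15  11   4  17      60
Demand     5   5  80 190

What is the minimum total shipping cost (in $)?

2490

An optimal shipping plan:
  W1→N: 75 units
  W2→N: 55 units
  W3→K: 5 units
  W3→L: 5 units
  W3→M: 20 units
  W3→N: 60 units
  W4→M: 60 units
Total cost = $2490.
(Supply check: W1 ships 75; W2 ships 55; W3 ships 90; W4 ships 60.)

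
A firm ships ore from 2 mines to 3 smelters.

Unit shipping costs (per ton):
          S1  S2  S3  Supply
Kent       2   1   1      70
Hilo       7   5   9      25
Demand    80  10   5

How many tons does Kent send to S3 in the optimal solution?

The minimum-cost plan:
  Kent–S1: 65 tons
  Kent–S3: 5 tons
  Hilo–S1: 15 tons
  Hilo–S2: 10 tons
Total cost = 290.
So Kent→S3 carries 5 tons.

5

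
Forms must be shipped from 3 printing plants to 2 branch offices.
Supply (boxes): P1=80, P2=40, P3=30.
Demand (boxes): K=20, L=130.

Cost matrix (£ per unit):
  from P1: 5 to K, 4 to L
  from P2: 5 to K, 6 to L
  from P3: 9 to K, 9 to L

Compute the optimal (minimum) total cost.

An optimal shipping plan:
  P1–L: 80 × £4 = £320
  P2–K: 20 × £5 = £100
  P2–L: 20 × £6 = £120
  P3–L: 30 × £9 = £270
Total = 320 + 100 + 120 + 270 = £810.
(Supply check: P1 ships 80; P2 ships 40; P3 ships 30.)

810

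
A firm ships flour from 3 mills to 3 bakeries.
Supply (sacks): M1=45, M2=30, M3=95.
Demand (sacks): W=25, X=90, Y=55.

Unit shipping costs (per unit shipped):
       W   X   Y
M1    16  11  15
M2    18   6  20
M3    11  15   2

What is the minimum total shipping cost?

Optimal allocation:
  M1→X: 45 × 11 = 495
  M2→X: 30 × 6 = 180
  M3→W: 25 × 11 = 275
  M3→X: 15 × 15 = 225
  M3→Y: 55 × 2 = 110
Total = 495 + 180 + 275 + 225 + 110 = 1285.

1285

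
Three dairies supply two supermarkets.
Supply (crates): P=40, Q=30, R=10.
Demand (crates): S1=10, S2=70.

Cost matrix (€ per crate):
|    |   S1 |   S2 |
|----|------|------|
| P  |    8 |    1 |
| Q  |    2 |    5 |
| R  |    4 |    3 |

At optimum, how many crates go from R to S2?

The minimum-cost plan:
  P to S2: 40 × €1 = €40
  Q to S1: 10 × €2 = €20
  Q to S2: 20 × €5 = €100
  R to S2: 10 × €3 = €30
Total cost = €190.
So R→S2 carries 10 crates.

10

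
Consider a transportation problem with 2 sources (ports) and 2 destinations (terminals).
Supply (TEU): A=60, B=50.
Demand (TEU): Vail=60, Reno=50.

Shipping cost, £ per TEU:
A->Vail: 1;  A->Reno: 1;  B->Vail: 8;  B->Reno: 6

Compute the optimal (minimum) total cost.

Optimal allocation:
  A→Vail: 60 × £1 = £60
  B→Reno: 50 × £6 = £300
Total = 60 + 300 = £360.

360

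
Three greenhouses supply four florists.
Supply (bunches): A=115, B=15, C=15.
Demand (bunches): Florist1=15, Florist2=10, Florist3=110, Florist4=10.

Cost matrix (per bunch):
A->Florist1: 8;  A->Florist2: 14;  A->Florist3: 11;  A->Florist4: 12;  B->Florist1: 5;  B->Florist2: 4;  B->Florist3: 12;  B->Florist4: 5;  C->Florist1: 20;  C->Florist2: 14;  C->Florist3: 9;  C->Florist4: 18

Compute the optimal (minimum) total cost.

1425

Optimal allocation:
  A->Florist1: 15 × 8 = 120
  A->Florist3: 95 × 11 = 1045
  A->Florist4: 5 × 12 = 60
  B->Florist2: 10 × 4 = 40
  B->Florist4: 5 × 5 = 25
  C->Florist3: 15 × 9 = 135
Total = 120 + 1045 + 60 + 40 + 25 + 135 = 1425.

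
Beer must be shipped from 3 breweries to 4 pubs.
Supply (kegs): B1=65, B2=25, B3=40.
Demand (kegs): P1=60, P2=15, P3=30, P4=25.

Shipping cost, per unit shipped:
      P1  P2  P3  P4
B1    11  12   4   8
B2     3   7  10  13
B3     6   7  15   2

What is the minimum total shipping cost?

735

An optimal shipping plan:
  B1 to P1: 20 × 11 = 220
  B1 to P2: 15 × 12 = 180
  B1 to P3: 30 × 4 = 120
  B2 to P1: 25 × 3 = 75
  B3 to P1: 15 × 6 = 90
  B3 to P4: 25 × 2 = 50
Total = 220 + 180 + 120 + 75 + 90 + 50 = 735.
(Supply check: B1 ships 65; B2 ships 25; B3 ships 40.)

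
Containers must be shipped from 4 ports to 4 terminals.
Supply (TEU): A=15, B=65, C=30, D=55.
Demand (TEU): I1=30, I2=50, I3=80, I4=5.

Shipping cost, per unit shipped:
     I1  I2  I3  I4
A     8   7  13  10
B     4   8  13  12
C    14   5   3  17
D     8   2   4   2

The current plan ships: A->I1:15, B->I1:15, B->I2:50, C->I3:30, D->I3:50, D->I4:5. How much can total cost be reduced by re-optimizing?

75

Current plan cost = 15·8 + 15·4 + 50·8 + 30·3 + 50·4 + 5·2 = 880.
Optimal plan:
  A→I2: 15 × 7 = 105
  B→I1: 30 × 4 = 120
  B→I2: 35 × 8 = 280
  C→I3: 30 × 3 = 90
  D→I3: 50 × 4 = 200
  D→I4: 5 × 2 = 10
Optimal cost = 805.
Saving = 880 − 805 = 75.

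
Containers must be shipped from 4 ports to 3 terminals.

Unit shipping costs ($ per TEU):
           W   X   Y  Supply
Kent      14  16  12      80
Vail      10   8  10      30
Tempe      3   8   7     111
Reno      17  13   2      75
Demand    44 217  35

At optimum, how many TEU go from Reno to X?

Optimal shipments:
  Kent→X: 80 × $16 = $1280
  Vail→X: 30 × $8 = $240
  Tempe→W: 44 × $3 = $132
  Tempe→X: 67 × $8 = $536
  Reno→X: 40 × $13 = $520
  Reno→Y: 35 × $2 = $70
Total cost = $2778.
So Reno→X carries 40 TEU.

40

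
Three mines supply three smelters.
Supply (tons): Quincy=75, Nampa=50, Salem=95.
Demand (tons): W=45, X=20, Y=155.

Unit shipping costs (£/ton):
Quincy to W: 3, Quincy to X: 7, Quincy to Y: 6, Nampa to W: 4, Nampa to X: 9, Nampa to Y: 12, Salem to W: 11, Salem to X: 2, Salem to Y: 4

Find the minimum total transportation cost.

A cheapest plan:
  Quincy->Y: 75 × £6 = £450
  Nampa->W: 45 × £4 = £180
  Nampa->X: 5 × £9 = £45
  Salem->X: 15 × £2 = £30
  Salem->Y: 80 × £4 = £320
Total = 450 + 180 + 45 + 30 + 320 = £1025.

1025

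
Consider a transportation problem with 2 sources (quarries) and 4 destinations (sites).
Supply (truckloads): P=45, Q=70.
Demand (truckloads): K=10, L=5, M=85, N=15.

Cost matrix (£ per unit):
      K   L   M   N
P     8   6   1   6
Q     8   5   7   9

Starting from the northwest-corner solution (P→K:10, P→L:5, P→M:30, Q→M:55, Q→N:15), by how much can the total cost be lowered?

Current plan cost = 10·8 + 5·6 + 30·1 + 55·7 + 15·9 = £660.
Optimal plan:
  P–M: 45 × £1 = £45
  Q–K: 10 × £8 = £80
  Q–L: 5 × £5 = £25
  Q–M: 40 × £7 = £280
  Q–N: 15 × £9 = £135
Optimal cost = £565.
Saving = 660 − 565 = £95.

95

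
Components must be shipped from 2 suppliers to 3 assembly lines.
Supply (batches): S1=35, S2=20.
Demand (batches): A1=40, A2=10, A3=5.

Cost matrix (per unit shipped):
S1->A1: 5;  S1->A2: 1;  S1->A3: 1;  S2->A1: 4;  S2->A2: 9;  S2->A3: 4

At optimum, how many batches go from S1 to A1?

The minimum-cost plan:
  S1->A1: 20 batches
  S1->A2: 10 batches
  S1->A3: 5 batches
  S2->A1: 20 batches
Total cost = 195.
So S1→A1 carries 20 batches.

20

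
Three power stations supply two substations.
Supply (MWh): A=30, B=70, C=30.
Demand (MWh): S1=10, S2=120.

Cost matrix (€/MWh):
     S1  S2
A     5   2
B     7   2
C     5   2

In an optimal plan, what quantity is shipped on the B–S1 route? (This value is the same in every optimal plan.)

0

The minimum-cost plan:
  A to S1: 10 MWh
  A to S2: 20 MWh
  B to S2: 70 MWh
  C to S2: 30 MWh
Total cost = €290.
The route B→S1 is not used.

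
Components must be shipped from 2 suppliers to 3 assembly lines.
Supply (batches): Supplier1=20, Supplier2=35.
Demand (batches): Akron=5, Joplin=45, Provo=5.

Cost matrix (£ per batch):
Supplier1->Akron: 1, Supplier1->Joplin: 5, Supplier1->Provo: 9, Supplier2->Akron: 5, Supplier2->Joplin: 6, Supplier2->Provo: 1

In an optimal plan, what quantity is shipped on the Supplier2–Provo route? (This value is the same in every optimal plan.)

The minimum-cost plan:
  Supplier1 to Akron: 5 × £1 = £5
  Supplier1 to Joplin: 15 × £5 = £75
  Supplier2 to Joplin: 30 × £6 = £180
  Supplier2 to Provo: 5 × £1 = £5
Total cost = £265.
So Supplier2→Provo carries 5 batches.

5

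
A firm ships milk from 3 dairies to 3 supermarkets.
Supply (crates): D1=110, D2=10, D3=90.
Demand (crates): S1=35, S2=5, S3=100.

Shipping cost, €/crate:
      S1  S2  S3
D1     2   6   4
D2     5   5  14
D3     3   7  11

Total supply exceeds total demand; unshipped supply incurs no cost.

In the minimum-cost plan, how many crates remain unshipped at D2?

Minimum-cost shipments:
  D1→S1: 10 × €2 = €20
  D1→S3: 100 × €4 = €400
  D2→S2: 5 × €5 = €25
  D3→S1: 25 × €3 = €75
Total cost = €520.
D2 ships 5 of its 10, leaving 5.

5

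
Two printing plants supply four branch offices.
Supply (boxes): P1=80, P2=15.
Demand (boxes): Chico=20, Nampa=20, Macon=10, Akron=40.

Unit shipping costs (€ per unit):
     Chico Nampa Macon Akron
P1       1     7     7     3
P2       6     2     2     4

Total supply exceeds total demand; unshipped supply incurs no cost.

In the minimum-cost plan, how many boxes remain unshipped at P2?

Minimum-cost shipments:
  P1→Chico: 20 boxes
  P1→Nampa: 5 boxes
  P1→Macon: 10 boxes
  P1→Akron: 40 boxes
  P2→Nampa: 15 boxes
Total cost = €275.
P2 ships 15 of its 15, leaving 0.

0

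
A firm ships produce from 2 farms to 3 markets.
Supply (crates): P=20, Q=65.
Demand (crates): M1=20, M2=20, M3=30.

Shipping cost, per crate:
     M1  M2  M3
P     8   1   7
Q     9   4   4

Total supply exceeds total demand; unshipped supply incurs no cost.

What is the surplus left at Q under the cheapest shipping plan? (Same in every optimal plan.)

Minimum-cost shipments:
  P–M2: 20 crates
  Q–M1: 20 crates
  Q–M3: 30 crates
Total cost = 320.
Q ships 50 of its 65, leaving 15.

15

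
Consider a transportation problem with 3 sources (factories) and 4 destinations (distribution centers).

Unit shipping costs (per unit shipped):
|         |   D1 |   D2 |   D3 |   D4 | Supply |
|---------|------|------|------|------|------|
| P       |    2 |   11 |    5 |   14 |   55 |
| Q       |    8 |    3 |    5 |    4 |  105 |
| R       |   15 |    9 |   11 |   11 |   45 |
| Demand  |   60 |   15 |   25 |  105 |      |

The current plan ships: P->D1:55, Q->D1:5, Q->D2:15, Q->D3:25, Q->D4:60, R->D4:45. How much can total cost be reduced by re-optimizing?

Current plan cost = 55·2 + 5·8 + 15·3 + 25·5 + 60·4 + 45·11 = 1055.
Optimal plan:
  P→D1: 55 × 2 = 110
  Q→D1: 5 × 8 = 40
  Q→D4: 100 × 4 = 400
  R→D2: 15 × 9 = 135
  R→D3: 25 × 11 = 275
  R→D4: 5 × 11 = 55
Optimal cost = 1015.
Saving = 1055 − 1015 = 40.

40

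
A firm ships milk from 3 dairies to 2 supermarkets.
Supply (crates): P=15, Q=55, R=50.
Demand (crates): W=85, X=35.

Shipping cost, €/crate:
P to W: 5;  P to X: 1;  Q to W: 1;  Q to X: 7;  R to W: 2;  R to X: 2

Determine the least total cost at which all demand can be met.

170

Optimal allocation:
  P->X: 15 × €1 = €15
  Q->W: 55 × €1 = €55
  R->W: 30 × €2 = €60
  R->X: 20 × €2 = €40
Total = 15 + 55 + 60 + 40 = €170.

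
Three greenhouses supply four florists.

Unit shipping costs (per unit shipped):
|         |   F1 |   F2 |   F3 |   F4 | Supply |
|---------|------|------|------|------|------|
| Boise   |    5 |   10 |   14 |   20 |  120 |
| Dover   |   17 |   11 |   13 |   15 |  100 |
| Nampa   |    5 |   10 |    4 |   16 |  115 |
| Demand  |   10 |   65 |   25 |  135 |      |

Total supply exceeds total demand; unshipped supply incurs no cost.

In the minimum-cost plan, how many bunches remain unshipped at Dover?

Minimum-cost shipments:
  Boise to F2: 65 × 10 = 650
  Dover to F4: 100 × 15 = 1500
  Nampa to F1: 10 × 5 = 50
  Nampa to F3: 25 × 4 = 100
  Nampa to F4: 35 × 16 = 560
Total cost = 2860.
Dover ships 100 of its 100, leaving 0.

0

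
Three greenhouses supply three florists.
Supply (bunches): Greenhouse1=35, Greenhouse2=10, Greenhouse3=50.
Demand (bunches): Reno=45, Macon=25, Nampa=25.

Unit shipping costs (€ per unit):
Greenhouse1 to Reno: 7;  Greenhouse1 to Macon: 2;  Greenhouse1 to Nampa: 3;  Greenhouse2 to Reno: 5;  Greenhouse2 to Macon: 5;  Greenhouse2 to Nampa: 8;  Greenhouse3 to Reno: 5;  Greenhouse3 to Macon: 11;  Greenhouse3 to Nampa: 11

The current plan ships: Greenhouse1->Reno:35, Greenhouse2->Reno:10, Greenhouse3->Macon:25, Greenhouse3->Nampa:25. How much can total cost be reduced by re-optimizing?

425

Current plan cost = 35·7 + 10·5 + 25·11 + 25·11 = €845.
Optimal plan:
  Greenhouse1 to Macon: 15 × €2 = €30
  Greenhouse1 to Nampa: 20 × €3 = €60
  Greenhouse2 to Macon: 10 × €5 = €50
  Greenhouse3 to Reno: 45 × €5 = €225
  Greenhouse3 to Nampa: 5 × €11 = €55
Optimal cost = €420.
Saving = 845 − 420 = €425.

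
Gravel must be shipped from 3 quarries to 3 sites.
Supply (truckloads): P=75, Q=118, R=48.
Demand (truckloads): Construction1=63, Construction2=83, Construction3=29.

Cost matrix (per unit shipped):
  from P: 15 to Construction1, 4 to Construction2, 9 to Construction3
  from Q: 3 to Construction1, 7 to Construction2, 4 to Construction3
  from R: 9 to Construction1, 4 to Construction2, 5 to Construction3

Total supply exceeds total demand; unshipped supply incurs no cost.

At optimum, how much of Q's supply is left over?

26

An optimal plan:
  P→Construction2: 75 × 4 = 300
  Q→Construction1: 63 × 3 = 189
  Q→Construction3: 29 × 4 = 116
  R→Construction2: 8 × 4 = 32
Total cost = 637.
Q ships 92 of its 118, leaving 26.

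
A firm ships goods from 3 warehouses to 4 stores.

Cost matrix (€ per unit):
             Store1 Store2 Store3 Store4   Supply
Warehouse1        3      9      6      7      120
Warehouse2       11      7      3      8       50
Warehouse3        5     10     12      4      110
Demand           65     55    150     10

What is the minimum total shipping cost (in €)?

Optimal allocation:
  Warehouse1 to Store1: 20 × €3 = €60
  Warehouse1 to Store3: 100 × €6 = €600
  Warehouse2 to Store3: 50 × €3 = €150
  Warehouse3 to Store1: 45 × €5 = €225
  Warehouse3 to Store2: 55 × €10 = €550
  Warehouse3 to Store4: 10 × €4 = €40
Total = 60 + 600 + 150 + 225 + 550 + 40 = €1625.
(Supply check: Warehouse1 ships 120; Warehouse2 ships 50; Warehouse3 ships 110.)

1625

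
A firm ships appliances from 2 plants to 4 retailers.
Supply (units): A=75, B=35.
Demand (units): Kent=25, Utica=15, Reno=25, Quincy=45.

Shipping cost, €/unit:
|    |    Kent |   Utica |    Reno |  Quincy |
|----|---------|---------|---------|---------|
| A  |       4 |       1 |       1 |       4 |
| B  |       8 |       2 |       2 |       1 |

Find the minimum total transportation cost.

215

Optimal allocation:
  A→Kent: 25 units
  A→Utica: 15 units
  A→Reno: 25 units
  A→Quincy: 10 units
  B→Quincy: 35 units
Total cost = €215.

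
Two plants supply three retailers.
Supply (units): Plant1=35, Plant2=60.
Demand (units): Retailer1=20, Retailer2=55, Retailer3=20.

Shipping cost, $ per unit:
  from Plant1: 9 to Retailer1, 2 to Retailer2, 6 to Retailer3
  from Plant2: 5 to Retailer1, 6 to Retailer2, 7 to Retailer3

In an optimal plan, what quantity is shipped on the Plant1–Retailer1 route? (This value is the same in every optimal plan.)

0

The minimum-cost plan:
  Plant1->Retailer2: 35 units
  Plant2->Retailer1: 20 units
  Plant2->Retailer2: 20 units
  Plant2->Retailer3: 20 units
Total cost = $430.
The route Plant1→Retailer1 is not used.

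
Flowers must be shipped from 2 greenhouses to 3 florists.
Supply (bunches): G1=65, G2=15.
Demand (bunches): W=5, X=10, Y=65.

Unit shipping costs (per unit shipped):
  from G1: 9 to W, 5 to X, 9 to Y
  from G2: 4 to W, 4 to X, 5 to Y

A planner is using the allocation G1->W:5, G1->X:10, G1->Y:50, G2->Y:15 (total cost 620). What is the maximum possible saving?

5

Current plan cost = 5·9 + 10·5 + 50·9 + 15·5 = 620.
Optimal plan:
  G1->X: 10 × 5 = 50
  G1->Y: 55 × 9 = 495
  G2->W: 5 × 4 = 20
  G2->Y: 10 × 5 = 50
Optimal cost = 615.
Saving = 620 − 615 = 5.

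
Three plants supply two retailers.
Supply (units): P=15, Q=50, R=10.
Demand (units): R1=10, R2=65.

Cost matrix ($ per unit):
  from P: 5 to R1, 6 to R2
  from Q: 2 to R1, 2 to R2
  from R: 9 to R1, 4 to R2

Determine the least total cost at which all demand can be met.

220

A cheapest plan:
  P->R1: 10 × $5 = $50
  P->R2: 5 × $6 = $30
  Q->R2: 50 × $2 = $100
  R->R2: 10 × $4 = $40
Total = 50 + 30 + 100 + 40 = $220.
(Supply check: P ships 15; Q ships 50; R ships 10.)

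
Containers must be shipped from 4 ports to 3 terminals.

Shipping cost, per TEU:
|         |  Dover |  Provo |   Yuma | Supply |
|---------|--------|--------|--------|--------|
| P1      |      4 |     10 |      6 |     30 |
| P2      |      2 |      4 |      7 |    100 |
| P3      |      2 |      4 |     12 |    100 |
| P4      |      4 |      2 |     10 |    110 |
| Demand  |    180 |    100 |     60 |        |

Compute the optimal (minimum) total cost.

970

Optimal allocation:
  P1→Yuma: 30 × 6 = 180
  P2→Dover: 70 × 2 = 140
  P2→Yuma: 30 × 7 = 210
  P3→Dover: 100 × 2 = 200
  P4→Dover: 10 × 4 = 40
  P4→Provo: 100 × 2 = 200
Total = 180 + 140 + 210 + 200 + 40 + 200 = 970.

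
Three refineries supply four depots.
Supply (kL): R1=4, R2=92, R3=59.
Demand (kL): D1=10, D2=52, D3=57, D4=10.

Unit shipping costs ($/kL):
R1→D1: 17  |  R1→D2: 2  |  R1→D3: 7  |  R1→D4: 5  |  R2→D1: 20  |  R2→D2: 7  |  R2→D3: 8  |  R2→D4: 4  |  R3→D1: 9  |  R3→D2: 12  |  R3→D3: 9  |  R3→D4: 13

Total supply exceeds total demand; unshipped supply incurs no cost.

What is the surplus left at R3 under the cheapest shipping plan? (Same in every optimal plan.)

Minimum-cost shipments:
  R1->D2: 4 × $2 = $8
  R2->D2: 48 × $7 = $336
  R2->D3: 34 × $8 = $272
  R2->D4: 10 × $4 = $40
  R3->D1: 10 × $9 = $90
  R3->D3: 23 × $9 = $207
Total cost = $953.
R3 ships 33 of its 59, leaving 26.

26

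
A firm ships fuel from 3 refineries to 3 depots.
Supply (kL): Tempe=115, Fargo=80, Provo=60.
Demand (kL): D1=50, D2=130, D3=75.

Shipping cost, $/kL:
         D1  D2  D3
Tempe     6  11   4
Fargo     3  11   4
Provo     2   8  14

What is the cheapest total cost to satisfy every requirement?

Optimal allocation:
  Tempe->D2: 70 × $11 = $770
  Tempe->D3: 45 × $4 = $180
  Fargo->D1: 50 × $3 = $150
  Fargo->D3: 30 × $4 = $120
  Provo->D2: 60 × $8 = $480
Total = 770 + 180 + 150 + 120 + 480 = $1700.

1700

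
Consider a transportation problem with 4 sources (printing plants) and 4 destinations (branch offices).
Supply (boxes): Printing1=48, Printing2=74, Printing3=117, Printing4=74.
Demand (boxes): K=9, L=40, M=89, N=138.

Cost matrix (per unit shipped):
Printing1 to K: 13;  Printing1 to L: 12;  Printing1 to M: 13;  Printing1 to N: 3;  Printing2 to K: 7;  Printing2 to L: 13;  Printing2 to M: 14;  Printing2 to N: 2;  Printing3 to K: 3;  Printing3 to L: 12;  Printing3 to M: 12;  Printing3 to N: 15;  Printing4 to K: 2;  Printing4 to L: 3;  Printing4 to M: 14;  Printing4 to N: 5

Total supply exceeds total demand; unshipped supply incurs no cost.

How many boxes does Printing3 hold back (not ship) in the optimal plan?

28

Minimum-cost shipments:
  Printing1–N: 48 × 3 = 144
  Printing2–N: 74 × 2 = 148
  Printing3–M: 89 × 12 = 1068
  Printing4–K: 9 × 2 = 18
  Printing4–L: 40 × 3 = 120
  Printing4–N: 16 × 5 = 80
Total cost = 1578.
Printing3 ships 89 of its 117, leaving 28.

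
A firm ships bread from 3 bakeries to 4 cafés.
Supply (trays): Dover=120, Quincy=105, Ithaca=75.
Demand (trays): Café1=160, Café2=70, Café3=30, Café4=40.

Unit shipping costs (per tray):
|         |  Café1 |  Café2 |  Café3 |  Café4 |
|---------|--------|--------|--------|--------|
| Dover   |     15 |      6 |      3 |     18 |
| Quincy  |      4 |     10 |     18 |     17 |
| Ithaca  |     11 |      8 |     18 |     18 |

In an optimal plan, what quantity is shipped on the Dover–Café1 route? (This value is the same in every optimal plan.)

Optimal shipments:
  Dover->Café2: 70 × 6 = 420
  Dover->Café3: 30 × 3 = 90
  Dover->Café4: 20 × 18 = 360
  Quincy->Café1: 105 × 4 = 420
  Ithaca->Café1: 55 × 11 = 605
  Ithaca->Café4: 20 × 18 = 360
Total cost = 2255.
The route Dover→Café1 is not used.

0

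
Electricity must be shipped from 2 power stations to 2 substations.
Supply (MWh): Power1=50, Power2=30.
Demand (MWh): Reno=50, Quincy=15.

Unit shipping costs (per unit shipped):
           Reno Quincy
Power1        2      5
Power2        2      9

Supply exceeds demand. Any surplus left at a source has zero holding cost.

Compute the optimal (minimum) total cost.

An optimal shipping plan:
  Power1 to Reno: 20 × 2 = 40
  Power1 to Quincy: 15 × 5 = 75
  Power2 to Reno: 30 × 2 = 60
Total = 40 + 75 + 60 = 175.
(Supply check: Power1 ships 35; Power2 ships 30.)

175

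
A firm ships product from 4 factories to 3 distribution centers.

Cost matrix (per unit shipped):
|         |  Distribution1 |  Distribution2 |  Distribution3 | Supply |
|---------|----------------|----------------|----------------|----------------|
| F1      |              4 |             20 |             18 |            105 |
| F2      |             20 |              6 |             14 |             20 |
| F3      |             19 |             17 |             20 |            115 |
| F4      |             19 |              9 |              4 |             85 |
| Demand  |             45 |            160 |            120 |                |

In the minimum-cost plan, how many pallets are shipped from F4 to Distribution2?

Optimal shipments:
  F1 to Distribution1: 45 pallets
  F1 to Distribution2: 25 pallets
  F1 to Distribution3: 35 pallets
  F2 to Distribution2: 20 pallets
  F3 to Distribution2: 115 pallets
  F4 to Distribution3: 85 pallets
Total cost = 3725.
The route F4→Distribution2 is not used.

0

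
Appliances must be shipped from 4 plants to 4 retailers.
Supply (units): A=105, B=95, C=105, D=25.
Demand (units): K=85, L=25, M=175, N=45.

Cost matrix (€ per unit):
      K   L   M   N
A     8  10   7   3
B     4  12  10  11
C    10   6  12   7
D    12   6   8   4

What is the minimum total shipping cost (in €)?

2260

One minimum-cost allocation:
  A->M: 105 × €7 = €735
  B->K: 85 × €4 = €340
  B->M: 10 × €10 = €100
  C->L: 25 × €6 = €150
  C->M: 35 × €12 = €420
  C->N: 45 × €7 = €315
  D->M: 25 × €8 = €200
Total = 735 + 340 + 100 + 150 + 420 + 315 + 200 = €2260.
(Supply check: A ships 105; B ships 95; C ships 105; D ships 25.)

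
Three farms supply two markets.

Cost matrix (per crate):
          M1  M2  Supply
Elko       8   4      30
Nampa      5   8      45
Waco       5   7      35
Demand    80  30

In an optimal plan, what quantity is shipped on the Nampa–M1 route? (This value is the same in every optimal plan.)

Solving gives:
  Elko→M2: 30 crates
  Nampa→M1: 45 crates
  Waco→M1: 35 crates
Total cost = 520.
So Nampa→M1 carries 45 crates.

45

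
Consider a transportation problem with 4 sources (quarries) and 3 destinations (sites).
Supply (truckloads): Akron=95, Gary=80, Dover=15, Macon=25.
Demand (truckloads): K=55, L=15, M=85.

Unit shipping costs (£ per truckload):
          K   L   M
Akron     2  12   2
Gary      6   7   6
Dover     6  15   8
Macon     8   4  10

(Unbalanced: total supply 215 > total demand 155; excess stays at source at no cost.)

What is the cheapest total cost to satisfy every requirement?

Optimal allocation:
  Akron→K: 10 truckloads
  Akron→M: 85 truckloads
  Gary→K: 30 truckloads
  Dover→K: 15 truckloads
  Macon→L: 15 truckloads
Total cost = £520.
(Supply check: Akron ships 95; Gary ships 30; Dover ships 15; Macon ships 15.)

520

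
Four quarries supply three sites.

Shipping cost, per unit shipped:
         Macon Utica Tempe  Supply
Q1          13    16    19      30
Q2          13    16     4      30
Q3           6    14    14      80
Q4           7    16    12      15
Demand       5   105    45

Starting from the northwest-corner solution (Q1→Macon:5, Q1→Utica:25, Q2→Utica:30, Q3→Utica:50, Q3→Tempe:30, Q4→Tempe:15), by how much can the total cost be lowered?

385

Current plan cost = 5·13 + 25·16 + 30·16 + 50·14 + 30·14 + 15·12 = 2245.
Optimal plan:
  Q1->Utica: 30 × 16 = 480
  Q2->Tempe: 30 × 4 = 120
  Q3->Macon: 5 × 6 = 30
  Q3->Utica: 75 × 14 = 1050
  Q4->Tempe: 15 × 12 = 180
Optimal cost = 1860.
Saving = 2245 − 1860 = 385.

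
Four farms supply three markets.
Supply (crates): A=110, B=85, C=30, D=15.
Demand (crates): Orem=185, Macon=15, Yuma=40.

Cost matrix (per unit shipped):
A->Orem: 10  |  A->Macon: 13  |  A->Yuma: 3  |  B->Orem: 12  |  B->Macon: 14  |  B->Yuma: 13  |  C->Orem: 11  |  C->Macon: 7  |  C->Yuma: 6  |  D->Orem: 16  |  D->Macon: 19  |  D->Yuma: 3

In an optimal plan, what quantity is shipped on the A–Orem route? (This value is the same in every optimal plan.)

85

Solving gives:
  A–Orem: 85 × 10 = 850
  A–Yuma: 25 × 3 = 75
  B–Orem: 85 × 12 = 1020
  C–Orem: 15 × 11 = 165
  C–Macon: 15 × 7 = 105
  D–Yuma: 15 × 3 = 45
Total cost = 2260.
So A→Orem carries 85 crates.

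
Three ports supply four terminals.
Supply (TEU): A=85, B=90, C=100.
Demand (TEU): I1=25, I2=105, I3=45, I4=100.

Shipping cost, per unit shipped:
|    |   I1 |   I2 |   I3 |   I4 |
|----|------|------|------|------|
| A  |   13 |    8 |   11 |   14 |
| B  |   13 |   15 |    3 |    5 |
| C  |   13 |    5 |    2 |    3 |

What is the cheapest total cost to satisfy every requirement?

1555

One minimum-cost allocation:
  A→I1: 25 × 13 = 325
  A→I2: 60 × 8 = 480
  B→I3: 45 × 3 = 135
  B→I4: 45 × 5 = 225
  C→I2: 45 × 5 = 225
  C→I4: 55 × 3 = 165
Total = 325 + 480 + 135 + 225 + 225 + 165 = 1555.
(Supply check: A ships 85; B ships 90; C ships 100.)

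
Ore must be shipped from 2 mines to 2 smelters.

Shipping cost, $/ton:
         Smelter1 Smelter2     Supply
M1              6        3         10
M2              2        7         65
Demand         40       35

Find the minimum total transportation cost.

One minimum-cost allocation:
  M1–Smelter2: 10 × $3 = $30
  M2–Smelter1: 40 × $2 = $80
  M2–Smelter2: 25 × $7 = $175
Total = 30 + 80 + 175 = $285.
(Supply check: M1 ships 10; M2 ships 65.)

285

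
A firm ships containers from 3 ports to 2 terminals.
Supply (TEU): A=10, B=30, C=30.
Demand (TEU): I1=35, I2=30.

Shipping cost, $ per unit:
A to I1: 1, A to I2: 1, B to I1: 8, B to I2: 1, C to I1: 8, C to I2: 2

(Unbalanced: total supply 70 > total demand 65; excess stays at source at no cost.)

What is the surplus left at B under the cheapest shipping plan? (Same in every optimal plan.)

0

An optimal plan:
  A–I1: 10 × $1 = $10
  B–I2: 30 × $1 = $30
  C–I1: 25 × $8 = $200
Total cost = $240.
B ships 30 of its 30, leaving 0.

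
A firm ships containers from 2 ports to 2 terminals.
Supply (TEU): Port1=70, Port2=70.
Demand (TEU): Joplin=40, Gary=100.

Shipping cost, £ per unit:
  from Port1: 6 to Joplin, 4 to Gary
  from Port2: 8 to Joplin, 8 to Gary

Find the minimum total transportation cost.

A cheapest plan:
  Port1->Gary: 70 × £4 = £280
  Port2->Joplin: 40 × £8 = £320
  Port2->Gary: 30 × £8 = £240
Total = 280 + 320 + 240 = £840.
(Supply check: Port1 ships 70; Port2 ships 70.)

840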